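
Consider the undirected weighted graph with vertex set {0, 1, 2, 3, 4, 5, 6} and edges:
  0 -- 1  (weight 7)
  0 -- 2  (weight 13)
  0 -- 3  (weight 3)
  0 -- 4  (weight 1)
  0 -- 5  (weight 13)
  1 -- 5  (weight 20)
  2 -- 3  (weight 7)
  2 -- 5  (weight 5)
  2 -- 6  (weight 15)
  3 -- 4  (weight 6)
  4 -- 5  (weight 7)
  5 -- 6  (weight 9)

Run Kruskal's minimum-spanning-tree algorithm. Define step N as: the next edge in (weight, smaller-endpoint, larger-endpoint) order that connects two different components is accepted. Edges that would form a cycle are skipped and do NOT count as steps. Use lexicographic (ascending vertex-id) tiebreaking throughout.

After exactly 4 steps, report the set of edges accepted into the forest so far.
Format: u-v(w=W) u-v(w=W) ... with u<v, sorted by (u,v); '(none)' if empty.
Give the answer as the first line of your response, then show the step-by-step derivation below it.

0-1(w=7) 0-3(w=3) 0-4(w=1) 2-5(w=5)

step 1: add edge 0-4 (w=1); MST = {0-4(w=1)}
step 2: add edge 0-3 (w=3); MST = {0-3(w=3) 0-4(w=1)}
step 3: add edge 2-5 (w=5); MST = {0-3(w=3) 0-4(w=1) 2-5(w=5)}
step 4: add edge 0-1 (w=7); MST = {0-1(w=7) 0-3(w=3) 0-4(w=1) 2-5(w=5)}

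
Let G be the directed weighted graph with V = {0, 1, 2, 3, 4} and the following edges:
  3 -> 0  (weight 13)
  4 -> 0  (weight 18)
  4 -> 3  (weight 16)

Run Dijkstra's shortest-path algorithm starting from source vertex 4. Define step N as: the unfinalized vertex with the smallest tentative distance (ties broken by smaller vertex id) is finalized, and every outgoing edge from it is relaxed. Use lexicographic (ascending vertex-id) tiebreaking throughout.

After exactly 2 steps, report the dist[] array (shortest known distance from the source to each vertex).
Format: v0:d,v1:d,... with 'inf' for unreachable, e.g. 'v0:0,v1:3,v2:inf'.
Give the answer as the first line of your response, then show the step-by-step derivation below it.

v0:18,v1:inf,v2:inf,v3:16,v4:0

step 1: dist = v0:18,v1:inf,v2:inf,v3:16,v4:0
step 2: dist = v0:18,v1:inf,v2:inf,v3:16,v4:0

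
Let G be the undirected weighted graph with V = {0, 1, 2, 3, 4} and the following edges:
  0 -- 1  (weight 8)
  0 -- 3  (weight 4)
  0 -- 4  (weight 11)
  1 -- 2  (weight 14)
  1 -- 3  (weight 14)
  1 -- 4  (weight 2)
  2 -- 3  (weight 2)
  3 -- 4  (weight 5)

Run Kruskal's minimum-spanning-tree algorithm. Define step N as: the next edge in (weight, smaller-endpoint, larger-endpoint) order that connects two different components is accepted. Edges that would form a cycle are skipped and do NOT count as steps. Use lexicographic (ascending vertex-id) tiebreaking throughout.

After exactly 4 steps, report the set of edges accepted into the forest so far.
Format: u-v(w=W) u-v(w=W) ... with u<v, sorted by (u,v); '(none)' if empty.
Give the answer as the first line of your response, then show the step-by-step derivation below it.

0-3(w=4) 1-4(w=2) 2-3(w=2) 3-4(w=5)

step 1: add edge 1-4 (w=2); MST = {1-4(w=2)}
step 2: add edge 2-3 (w=2); MST = {1-4(w=2) 2-3(w=2)}
step 3: add edge 0-3 (w=4); MST = {0-3(w=4) 1-4(w=2) 2-3(w=2)}
step 4: add edge 3-4 (w=5); MST = {0-3(w=4) 1-4(w=2) 2-3(w=2) 3-4(w=5)}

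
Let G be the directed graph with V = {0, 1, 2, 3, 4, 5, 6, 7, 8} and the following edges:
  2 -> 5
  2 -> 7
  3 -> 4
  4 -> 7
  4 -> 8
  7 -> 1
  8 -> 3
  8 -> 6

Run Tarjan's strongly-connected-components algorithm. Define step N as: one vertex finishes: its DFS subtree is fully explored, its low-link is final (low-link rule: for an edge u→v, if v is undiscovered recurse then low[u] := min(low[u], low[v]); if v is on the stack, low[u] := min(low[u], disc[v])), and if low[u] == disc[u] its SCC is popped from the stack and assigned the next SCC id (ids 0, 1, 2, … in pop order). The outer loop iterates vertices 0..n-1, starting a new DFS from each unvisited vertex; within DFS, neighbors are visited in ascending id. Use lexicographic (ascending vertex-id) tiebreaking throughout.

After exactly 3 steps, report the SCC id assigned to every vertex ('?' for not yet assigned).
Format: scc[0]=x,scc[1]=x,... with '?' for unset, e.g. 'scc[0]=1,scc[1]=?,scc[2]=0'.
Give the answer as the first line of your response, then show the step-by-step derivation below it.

scc[0]=0,scc[1]=1,scc[2]=?,scc[3]=?,scc[4]=?,scc[5]=2,scc[6]=?,scc[7]=?,scc[8]=?

step 1: low=(low[0]=0,low[1]=?,low[2]=?,low[3]=?,low[4]=?,low[5]=?,low[6]=?,low[7]=?,low[8]=?); scc=(scc[0]=0,scc[1]=?,scc[2]=?,scc[3]=?,scc[4]=?,scc[5]=?,scc[6]=?,scc[7]=?,scc[8]=?)
step 2: low=(low[0]=0,low[1]=1,low[2]=?,low[3]=?,low[4]=?,low[5]=?,low[6]=?,low[7]=?,low[8]=?); scc=(scc[0]=0,scc[1]=1,scc[2]=?,scc[3]=?,scc[4]=?,scc[5]=?,scc[6]=?,scc[7]=?,scc[8]=?)
step 3: low=(low[0]=0,low[1]=1,low[2]=2,low[3]=?,low[4]=?,low[5]=3,low[6]=?,low[7]=?,low[8]=?); scc=(scc[0]=0,scc[1]=1,scc[2]=?,scc[3]=?,scc[4]=?,scc[5]=2,scc[6]=?,scc[7]=?,scc[8]=?)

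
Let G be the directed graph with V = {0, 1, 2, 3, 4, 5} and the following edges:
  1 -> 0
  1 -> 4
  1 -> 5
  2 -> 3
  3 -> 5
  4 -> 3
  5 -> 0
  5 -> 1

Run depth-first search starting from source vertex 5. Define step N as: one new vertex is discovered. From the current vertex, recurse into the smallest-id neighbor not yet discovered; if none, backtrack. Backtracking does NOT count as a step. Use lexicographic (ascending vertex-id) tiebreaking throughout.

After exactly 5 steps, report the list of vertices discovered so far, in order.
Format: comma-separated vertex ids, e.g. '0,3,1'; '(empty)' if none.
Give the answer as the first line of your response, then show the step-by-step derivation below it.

5,0,1,4,3

step 1: discover 5; path=5; order=5
step 2: discover 0; path=5>0; order=5,0
step 3: discover 1; path=5>1; order=5,0,1
step 4: discover 4; path=5>1>4; order=5,0,1,4
step 5: discover 3; path=5>1>4>3; order=5,0,1,4,3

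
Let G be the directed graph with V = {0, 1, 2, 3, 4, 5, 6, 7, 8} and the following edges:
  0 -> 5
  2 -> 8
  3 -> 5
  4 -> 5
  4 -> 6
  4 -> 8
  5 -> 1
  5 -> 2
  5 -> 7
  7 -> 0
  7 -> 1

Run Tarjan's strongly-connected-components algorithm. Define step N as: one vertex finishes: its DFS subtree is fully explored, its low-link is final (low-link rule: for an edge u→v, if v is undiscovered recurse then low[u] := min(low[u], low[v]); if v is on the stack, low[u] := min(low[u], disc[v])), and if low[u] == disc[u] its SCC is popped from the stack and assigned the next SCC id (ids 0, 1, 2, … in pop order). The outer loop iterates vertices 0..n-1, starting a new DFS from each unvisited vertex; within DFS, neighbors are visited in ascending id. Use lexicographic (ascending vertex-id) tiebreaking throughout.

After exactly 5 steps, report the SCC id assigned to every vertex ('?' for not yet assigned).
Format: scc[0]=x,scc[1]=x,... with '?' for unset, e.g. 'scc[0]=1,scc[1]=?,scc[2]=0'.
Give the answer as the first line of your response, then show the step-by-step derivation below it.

scc[0]=?,scc[1]=0,scc[2]=2,scc[3]=?,scc[4]=?,scc[5]=?,scc[6]=?,scc[7]=?,scc[8]=1

step 1: low=(low[0]=0,low[1]=2,low[2]=?,low[3]=?,low[4]=?,low[5]=1,low[6]=?,low[7]=?,low[8]=?); scc=(scc[0]=?,scc[1]=0,scc[2]=?,scc[3]=?,scc[4]=?,scc[5]=?,scc[6]=?,scc[7]=?,scc[8]=?)
step 2: low=(low[0]=0,low[1]=2,low[2]=3,low[3]=?,low[4]=?,low[5]=1,low[6]=?,low[7]=?,low[8]=4); scc=(scc[0]=?,scc[1]=0,scc[2]=?,scc[3]=?,scc[4]=?,scc[5]=?,scc[6]=?,scc[7]=?,scc[8]=1)
step 3: low=(low[0]=0,low[1]=2,low[2]=3,low[3]=?,low[4]=?,low[5]=1,low[6]=?,low[7]=?,low[8]=4); scc=(scc[0]=?,scc[1]=0,scc[2]=2,scc[3]=?,scc[4]=?,scc[5]=?,scc[6]=?,scc[7]=?,scc[8]=1)
step 4: low=(low[0]=0,low[1]=2,low[2]=3,low[3]=?,low[4]=?,low[5]=1,low[6]=?,low[7]=0,low[8]=4); scc=(scc[0]=?,scc[1]=0,scc[2]=2,scc[3]=?,scc[4]=?,scc[5]=?,scc[6]=?,scc[7]=?,scc[8]=1)
step 5: low=(low[0]=0,low[1]=2,low[2]=3,low[3]=?,low[4]=?,low[5]=0,low[6]=?,low[7]=0,low[8]=4); scc=(scc[0]=?,scc[1]=0,scc[2]=2,scc[3]=?,scc[4]=?,scc[5]=?,scc[6]=?,scc[7]=?,scc[8]=1)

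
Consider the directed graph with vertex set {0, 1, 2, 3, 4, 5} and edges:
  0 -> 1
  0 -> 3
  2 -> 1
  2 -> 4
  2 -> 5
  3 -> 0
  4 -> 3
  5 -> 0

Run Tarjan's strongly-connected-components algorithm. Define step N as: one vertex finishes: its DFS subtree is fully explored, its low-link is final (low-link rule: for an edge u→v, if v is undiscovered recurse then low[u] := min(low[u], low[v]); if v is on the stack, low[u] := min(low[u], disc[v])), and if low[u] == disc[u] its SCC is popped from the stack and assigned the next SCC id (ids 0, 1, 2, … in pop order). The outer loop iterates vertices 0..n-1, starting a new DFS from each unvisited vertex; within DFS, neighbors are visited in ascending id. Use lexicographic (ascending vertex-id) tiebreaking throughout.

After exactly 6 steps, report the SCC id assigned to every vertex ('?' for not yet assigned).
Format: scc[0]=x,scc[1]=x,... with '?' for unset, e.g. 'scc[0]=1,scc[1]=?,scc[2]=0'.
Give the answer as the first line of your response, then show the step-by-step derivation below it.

scc[0]=1,scc[1]=0,scc[2]=4,scc[3]=1,scc[4]=2,scc[5]=3

step 1: low=(low[0]=0,low[1]=1,low[2]=?,low[3]=?,low[4]=?,low[5]=?); scc=(scc[0]=?,scc[1]=0,scc[2]=?,scc[3]=?,scc[4]=?,scc[5]=?)
step 2: low=(low[0]=0,low[1]=1,low[2]=?,low[3]=0,low[4]=?,low[5]=?); scc=(scc[0]=?,scc[1]=0,scc[2]=?,scc[3]=?,scc[4]=?,scc[5]=?)
step 3: low=(low[0]=0,low[1]=1,low[2]=?,low[3]=0,low[4]=?,low[5]=?); scc=(scc[0]=1,scc[1]=0,scc[2]=?,scc[3]=1,scc[4]=?,scc[5]=?)
step 4: low=(low[0]=0,low[1]=1,low[2]=3,low[3]=0,low[4]=4,low[5]=?); scc=(scc[0]=1,scc[1]=0,scc[2]=?,scc[3]=1,scc[4]=2,scc[5]=?)
step 5: low=(low[0]=0,low[1]=1,low[2]=3,low[3]=0,low[4]=4,low[5]=5); scc=(scc[0]=1,scc[1]=0,scc[2]=?,scc[3]=1,scc[4]=2,scc[5]=3)
step 6: low=(low[0]=0,low[1]=1,low[2]=3,low[3]=0,low[4]=4,low[5]=5); scc=(scc[0]=1,scc[1]=0,scc[2]=4,scc[3]=1,scc[4]=2,scc[5]=3)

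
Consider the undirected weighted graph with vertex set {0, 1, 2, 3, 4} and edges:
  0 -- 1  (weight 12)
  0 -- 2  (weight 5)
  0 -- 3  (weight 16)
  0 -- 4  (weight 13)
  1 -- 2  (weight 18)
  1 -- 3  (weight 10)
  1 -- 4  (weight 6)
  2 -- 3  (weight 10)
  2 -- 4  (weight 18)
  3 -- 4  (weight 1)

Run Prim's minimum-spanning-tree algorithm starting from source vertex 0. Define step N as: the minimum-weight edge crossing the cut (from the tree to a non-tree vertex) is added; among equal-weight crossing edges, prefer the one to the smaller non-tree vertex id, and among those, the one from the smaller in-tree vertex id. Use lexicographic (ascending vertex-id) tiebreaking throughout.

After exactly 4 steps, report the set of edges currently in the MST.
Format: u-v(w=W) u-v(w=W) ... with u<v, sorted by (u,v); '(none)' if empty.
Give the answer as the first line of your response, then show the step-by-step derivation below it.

0-2(w=5) 1-4(w=6) 2-3(w=10) 3-4(w=1)

step 1: add edge 0-2 (w=5); MST = {0-2(w=5)}
step 2: add edge 2-3 (w=10); MST = {0-2(w=5) 2-3(w=10)}
step 3: add edge 3-4 (w=1); MST = {0-2(w=5) 2-3(w=10) 3-4(w=1)}
step 4: add edge 1-4 (w=6); MST = {0-2(w=5) 1-4(w=6) 2-3(w=10) 3-4(w=1)}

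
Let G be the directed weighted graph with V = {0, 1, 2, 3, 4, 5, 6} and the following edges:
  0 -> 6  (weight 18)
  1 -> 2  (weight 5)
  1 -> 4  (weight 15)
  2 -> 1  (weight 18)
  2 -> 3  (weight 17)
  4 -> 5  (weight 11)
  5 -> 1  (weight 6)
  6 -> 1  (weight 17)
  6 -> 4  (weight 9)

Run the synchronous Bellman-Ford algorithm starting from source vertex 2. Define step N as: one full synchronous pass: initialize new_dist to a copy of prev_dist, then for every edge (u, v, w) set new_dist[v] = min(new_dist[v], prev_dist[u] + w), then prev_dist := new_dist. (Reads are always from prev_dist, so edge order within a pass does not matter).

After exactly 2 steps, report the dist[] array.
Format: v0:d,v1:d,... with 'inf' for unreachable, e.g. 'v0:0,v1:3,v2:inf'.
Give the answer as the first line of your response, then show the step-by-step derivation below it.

v0:inf,v1:18,v2:0,v3:17,v4:33,v5:inf,v6:inf

step 1: dist = v0:inf,v1:18,v2:0,v3:17,v4:inf,v5:inf,v6:inf
step 2: dist = v0:inf,v1:18,v2:0,v3:17,v4:33,v5:inf,v6:inf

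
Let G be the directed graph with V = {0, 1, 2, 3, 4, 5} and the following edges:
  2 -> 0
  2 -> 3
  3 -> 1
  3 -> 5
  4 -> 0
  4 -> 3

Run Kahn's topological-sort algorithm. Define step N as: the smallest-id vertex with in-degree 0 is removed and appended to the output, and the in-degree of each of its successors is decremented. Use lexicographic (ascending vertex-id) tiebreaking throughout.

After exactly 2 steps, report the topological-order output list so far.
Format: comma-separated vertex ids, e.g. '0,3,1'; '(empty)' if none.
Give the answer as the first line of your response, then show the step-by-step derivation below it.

2,4

step 1: output 2; order=[2]; indeg=(1,1,0,1,0,1)
step 2: output 4; order=[2,4]; indeg=(0,1,0,0,0,1)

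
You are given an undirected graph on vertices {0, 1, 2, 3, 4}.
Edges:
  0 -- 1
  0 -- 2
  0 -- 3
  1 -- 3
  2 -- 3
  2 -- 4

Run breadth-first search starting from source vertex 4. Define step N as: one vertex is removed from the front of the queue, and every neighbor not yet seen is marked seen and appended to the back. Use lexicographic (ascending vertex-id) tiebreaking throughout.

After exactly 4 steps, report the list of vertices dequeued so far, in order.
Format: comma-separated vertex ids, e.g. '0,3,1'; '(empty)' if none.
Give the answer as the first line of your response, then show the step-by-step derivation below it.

4,2,0,3

step 1: dequeue 4; queue=[2]; order=4
step 2: dequeue 2; queue=[0,3]; order=4,2
step 3: dequeue 0; queue=[3,1]; order=4,2,0
step 4: dequeue 3; queue=[1]; order=4,2,0,3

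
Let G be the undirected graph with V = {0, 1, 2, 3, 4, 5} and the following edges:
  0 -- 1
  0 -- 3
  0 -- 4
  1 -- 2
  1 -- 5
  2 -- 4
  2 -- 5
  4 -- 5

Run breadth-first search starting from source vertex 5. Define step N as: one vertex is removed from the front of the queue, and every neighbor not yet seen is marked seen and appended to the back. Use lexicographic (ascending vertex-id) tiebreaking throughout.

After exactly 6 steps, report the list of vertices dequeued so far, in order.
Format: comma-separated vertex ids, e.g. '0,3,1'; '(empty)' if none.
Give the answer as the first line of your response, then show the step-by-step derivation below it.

5,1,2,4,0,3

step 1: dequeue 5; queue=[1,2,4]; order=5
step 2: dequeue 1; queue=[2,4,0]; order=5,1
step 3: dequeue 2; queue=[4,0]; order=5,1,2
step 4: dequeue 4; queue=[0]; order=5,1,2,4
step 5: dequeue 0; queue=[3]; order=5,1,2,4,0
step 6: dequeue 3; queue=[(empty)]; order=5,1,2,4,0,3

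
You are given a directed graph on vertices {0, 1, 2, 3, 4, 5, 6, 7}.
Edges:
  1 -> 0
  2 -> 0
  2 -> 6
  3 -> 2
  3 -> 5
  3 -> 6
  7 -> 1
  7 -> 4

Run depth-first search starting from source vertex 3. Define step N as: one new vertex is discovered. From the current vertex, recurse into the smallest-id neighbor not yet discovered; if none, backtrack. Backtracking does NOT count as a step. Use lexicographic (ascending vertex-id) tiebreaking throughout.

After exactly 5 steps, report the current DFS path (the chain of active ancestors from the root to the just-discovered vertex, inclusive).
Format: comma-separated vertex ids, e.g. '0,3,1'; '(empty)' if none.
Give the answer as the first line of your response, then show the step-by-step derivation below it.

3,5

step 1: discover 3; path=3; order=3
step 2: discover 2; path=3>2; order=3,2
step 3: discover 0; path=3>2>0; order=3,2,0
step 4: discover 6; path=3>2>6; order=3,2,0,6
step 5: discover 5; path=3>5; order=3,2,0,6,5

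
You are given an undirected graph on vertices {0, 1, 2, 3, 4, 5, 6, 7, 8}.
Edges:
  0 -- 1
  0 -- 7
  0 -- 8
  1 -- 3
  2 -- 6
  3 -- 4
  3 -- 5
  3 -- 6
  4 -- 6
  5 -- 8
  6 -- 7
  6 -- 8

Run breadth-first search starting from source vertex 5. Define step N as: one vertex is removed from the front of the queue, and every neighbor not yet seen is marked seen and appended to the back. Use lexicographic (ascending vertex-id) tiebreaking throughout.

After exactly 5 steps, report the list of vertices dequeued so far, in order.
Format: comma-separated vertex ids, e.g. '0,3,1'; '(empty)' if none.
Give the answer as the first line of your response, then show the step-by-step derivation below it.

5,3,8,1,4

step 1: dequeue 5; queue=[3,8]; order=5
step 2: dequeue 3; queue=[8,1,4,6]; order=5,3
step 3: dequeue 8; queue=[1,4,6,0]; order=5,3,8
step 4: dequeue 1; queue=[4,6,0]; order=5,3,8,1
step 5: dequeue 4; queue=[6,0]; order=5,3,8,1,4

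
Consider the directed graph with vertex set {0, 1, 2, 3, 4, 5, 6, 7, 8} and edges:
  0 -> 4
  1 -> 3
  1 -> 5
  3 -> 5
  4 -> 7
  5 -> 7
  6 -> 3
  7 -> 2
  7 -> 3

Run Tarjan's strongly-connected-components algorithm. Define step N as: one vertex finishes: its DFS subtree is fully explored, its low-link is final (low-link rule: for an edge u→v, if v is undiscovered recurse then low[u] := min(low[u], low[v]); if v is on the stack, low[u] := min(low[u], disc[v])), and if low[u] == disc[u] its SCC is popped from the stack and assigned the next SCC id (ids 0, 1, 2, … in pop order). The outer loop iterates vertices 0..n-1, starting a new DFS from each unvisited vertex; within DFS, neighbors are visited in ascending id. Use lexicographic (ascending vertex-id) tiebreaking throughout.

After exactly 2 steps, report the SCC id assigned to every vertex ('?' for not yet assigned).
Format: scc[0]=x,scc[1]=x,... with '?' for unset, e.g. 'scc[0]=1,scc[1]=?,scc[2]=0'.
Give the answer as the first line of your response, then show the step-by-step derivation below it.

scc[0]=?,scc[1]=?,scc[2]=0,scc[3]=?,scc[4]=?,scc[5]=?,scc[6]=?,scc[7]=?,scc[8]=?

step 1: low=(low[0]=0,low[1]=?,low[2]=3,low[3]=?,low[4]=1,low[5]=?,low[6]=?,low[7]=2,low[8]=?); scc=(scc[0]=?,scc[1]=?,scc[2]=0,scc[3]=?,scc[4]=?,scc[5]=?,scc[6]=?,scc[7]=?,scc[8]=?)
step 2: low=(low[0]=0,low[1]=?,low[2]=3,low[3]=4,low[4]=1,low[5]=2,low[6]=?,low[7]=2,low[8]=?); scc=(scc[0]=?,scc[1]=?,scc[2]=0,scc[3]=?,scc[4]=?,scc[5]=?,scc[6]=?,scc[7]=?,scc[8]=?)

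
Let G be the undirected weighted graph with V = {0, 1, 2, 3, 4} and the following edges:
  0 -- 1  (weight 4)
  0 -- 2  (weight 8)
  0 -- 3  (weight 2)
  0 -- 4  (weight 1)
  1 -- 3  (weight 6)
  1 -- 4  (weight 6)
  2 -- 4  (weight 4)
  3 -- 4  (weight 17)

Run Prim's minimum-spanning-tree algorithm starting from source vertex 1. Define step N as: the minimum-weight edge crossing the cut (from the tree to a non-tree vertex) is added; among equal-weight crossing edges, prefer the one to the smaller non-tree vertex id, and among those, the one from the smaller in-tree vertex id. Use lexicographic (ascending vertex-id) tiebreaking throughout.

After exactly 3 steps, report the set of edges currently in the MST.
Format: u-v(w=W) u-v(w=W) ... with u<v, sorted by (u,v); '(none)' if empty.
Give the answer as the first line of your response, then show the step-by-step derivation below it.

0-1(w=4) 0-3(w=2) 0-4(w=1)

step 1: add edge 0-1 (w=4); MST = {0-1(w=4)}
step 2: add edge 0-4 (w=1); MST = {0-1(w=4) 0-4(w=1)}
step 3: add edge 0-3 (w=2); MST = {0-1(w=4) 0-3(w=2) 0-4(w=1)}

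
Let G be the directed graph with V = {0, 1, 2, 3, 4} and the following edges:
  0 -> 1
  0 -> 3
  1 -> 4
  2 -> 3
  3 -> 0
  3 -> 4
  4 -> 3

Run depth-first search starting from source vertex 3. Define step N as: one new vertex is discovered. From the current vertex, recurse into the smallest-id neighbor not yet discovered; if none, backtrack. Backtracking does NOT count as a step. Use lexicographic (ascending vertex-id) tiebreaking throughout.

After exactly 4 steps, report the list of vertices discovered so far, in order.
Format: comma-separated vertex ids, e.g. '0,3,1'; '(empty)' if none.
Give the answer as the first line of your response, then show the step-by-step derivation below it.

3,0,1,4

step 1: discover 3; path=3; order=3
step 2: discover 0; path=3>0; order=3,0
step 3: discover 1; path=3>0>1; order=3,0,1
step 4: discover 4; path=3>0>1>4; order=3,0,1,4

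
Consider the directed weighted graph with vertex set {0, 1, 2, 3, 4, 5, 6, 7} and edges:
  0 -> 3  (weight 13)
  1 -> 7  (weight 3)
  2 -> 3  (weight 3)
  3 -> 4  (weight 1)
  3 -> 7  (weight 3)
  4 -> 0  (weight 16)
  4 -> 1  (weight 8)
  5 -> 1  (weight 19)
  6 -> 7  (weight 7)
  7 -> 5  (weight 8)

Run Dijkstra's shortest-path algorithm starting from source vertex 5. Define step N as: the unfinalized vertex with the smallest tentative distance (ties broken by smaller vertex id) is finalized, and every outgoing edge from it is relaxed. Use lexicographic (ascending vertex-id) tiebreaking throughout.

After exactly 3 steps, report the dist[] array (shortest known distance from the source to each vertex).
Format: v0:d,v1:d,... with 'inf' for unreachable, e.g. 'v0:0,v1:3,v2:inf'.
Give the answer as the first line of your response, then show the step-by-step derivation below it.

v0:inf,v1:19,v2:inf,v3:inf,v4:inf,v5:0,v6:inf,v7:22

step 1: dist = v0:inf,v1:19,v2:inf,v3:inf,v4:inf,v5:0,v6:inf,v7:inf
step 2: dist = v0:inf,v1:19,v2:inf,v3:inf,v4:inf,v5:0,v6:inf,v7:22
step 3: dist = v0:inf,v1:19,v2:inf,v3:inf,v4:inf,v5:0,v6:inf,v7:22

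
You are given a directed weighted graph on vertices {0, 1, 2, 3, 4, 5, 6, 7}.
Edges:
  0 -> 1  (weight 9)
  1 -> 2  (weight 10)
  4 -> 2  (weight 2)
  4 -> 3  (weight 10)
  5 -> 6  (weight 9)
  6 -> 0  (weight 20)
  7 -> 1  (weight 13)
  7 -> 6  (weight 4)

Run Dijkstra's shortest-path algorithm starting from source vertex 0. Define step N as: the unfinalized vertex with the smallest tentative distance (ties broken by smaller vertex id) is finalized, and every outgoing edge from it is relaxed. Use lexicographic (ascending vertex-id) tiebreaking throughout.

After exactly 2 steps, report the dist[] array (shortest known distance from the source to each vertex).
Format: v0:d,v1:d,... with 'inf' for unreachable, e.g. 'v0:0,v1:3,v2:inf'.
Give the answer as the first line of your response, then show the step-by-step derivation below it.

v0:0,v1:9,v2:19,v3:inf,v4:inf,v5:inf,v6:inf,v7:inf

step 1: dist = v0:0,v1:9,v2:inf,v3:inf,v4:inf,v5:inf,v6:inf,v7:inf
step 2: dist = v0:0,v1:9,v2:19,v3:inf,v4:inf,v5:inf,v6:inf,v7:inf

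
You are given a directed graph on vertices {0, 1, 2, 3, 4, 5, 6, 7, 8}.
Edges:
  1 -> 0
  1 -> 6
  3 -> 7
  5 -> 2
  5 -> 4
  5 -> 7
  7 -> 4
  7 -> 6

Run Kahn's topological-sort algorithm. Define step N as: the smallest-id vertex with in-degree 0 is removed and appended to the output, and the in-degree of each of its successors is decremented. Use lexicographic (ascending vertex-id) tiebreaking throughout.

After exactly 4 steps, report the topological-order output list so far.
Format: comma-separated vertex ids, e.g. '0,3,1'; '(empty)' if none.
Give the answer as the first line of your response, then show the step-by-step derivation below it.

1,0,3,5

step 1: output 1; order=[1]; indeg=(0,0,1,0,2,0,1,2,0)
step 2: output 0; order=[1,0]; indeg=(0,0,1,0,2,0,1,2,0)
step 3: output 3; order=[1,0,3]; indeg=(0,0,1,0,2,0,1,1,0)
step 4: output 5; order=[1,0,3,5]; indeg=(0,0,0,0,1,0,1,0,0)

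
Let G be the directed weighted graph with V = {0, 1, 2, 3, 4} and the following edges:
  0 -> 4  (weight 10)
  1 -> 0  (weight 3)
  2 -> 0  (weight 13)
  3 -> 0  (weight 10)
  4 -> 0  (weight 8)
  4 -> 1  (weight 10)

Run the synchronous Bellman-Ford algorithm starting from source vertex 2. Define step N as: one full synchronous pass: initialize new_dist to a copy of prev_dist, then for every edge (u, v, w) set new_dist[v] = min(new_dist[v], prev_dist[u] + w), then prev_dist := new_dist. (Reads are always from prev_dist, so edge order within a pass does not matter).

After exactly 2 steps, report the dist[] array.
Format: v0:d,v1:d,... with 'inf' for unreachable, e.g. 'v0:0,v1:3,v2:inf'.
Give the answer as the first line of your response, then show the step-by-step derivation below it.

v0:13,v1:inf,v2:0,v3:inf,v4:23

step 1: dist = v0:13,v1:inf,v2:0,v3:inf,v4:inf
step 2: dist = v0:13,v1:inf,v2:0,v3:inf,v4:23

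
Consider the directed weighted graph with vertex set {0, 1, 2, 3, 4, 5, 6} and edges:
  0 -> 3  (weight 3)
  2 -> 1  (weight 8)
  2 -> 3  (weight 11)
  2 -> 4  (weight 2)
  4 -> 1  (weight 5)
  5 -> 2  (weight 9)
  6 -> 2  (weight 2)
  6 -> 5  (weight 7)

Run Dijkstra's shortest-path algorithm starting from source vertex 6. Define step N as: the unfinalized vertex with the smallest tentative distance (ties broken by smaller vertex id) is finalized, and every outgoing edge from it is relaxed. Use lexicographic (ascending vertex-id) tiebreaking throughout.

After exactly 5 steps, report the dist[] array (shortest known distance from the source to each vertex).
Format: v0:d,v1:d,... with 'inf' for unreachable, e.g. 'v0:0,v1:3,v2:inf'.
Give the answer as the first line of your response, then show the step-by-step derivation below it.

v0:inf,v1:9,v2:2,v3:13,v4:4,v5:7,v6:0

step 1: dist = v0:inf,v1:inf,v2:2,v3:inf,v4:inf,v5:7,v6:0
step 2: dist = v0:inf,v1:10,v2:2,v3:13,v4:4,v5:7,v6:0
step 3: dist = v0:inf,v1:9,v2:2,v3:13,v4:4,v5:7,v6:0
step 4: dist = v0:inf,v1:9,v2:2,v3:13,v4:4,v5:7,v6:0
step 5: dist = v0:inf,v1:9,v2:2,v3:13,v4:4,v5:7,v6:0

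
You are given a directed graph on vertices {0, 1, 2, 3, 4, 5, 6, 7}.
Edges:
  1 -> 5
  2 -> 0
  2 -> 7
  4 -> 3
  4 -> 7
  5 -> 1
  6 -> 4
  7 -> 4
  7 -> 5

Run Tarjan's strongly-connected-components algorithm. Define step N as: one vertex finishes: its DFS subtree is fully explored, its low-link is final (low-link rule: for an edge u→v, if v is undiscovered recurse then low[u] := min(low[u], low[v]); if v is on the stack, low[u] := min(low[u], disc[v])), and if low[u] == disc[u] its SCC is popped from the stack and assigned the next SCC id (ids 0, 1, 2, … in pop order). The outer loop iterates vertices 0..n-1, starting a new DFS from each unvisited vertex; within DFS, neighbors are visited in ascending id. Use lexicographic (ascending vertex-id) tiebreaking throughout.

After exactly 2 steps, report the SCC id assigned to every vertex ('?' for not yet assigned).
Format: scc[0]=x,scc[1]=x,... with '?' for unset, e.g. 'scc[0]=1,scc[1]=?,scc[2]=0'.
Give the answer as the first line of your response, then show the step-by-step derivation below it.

scc[0]=0,scc[1]=?,scc[2]=?,scc[3]=?,scc[4]=?,scc[5]=?,scc[6]=?,scc[7]=?

step 1: low=(low[0]=0,low[1]=?,low[2]=?,low[3]=?,low[4]=?,low[5]=?,low[6]=?,low[7]=?); scc=(scc[0]=0,scc[1]=?,scc[2]=?,scc[3]=?,scc[4]=?,scc[5]=?,scc[6]=?,scc[7]=?)
step 2: low=(low[0]=0,low[1]=1,low[2]=?,low[3]=?,low[4]=?,low[5]=1,low[6]=?,low[7]=?); scc=(scc[0]=0,scc[1]=?,scc[2]=?,scc[3]=?,scc[4]=?,scc[5]=?,scc[6]=?,scc[7]=?)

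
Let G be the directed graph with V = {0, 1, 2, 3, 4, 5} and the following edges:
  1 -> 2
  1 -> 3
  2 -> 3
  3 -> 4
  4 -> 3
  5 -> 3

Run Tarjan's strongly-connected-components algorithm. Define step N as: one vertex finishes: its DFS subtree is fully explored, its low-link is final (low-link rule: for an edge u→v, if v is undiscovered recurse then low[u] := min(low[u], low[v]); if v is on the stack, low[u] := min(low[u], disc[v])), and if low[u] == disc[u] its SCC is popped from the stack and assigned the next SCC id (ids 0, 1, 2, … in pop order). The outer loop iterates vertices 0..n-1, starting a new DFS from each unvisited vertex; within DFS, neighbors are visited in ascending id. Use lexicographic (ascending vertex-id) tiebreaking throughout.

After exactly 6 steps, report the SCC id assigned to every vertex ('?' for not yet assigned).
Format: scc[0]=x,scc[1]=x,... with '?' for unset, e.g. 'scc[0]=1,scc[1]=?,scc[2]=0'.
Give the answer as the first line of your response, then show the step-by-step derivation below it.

scc[0]=0,scc[1]=3,scc[2]=2,scc[3]=1,scc[4]=1,scc[5]=4

step 1: low=(low[0]=0,low[1]=?,low[2]=?,low[3]=?,low[4]=?,low[5]=?); scc=(scc[0]=0,scc[1]=?,scc[2]=?,scc[3]=?,scc[4]=?,scc[5]=?)
step 2: low=(low[0]=0,low[1]=1,low[2]=2,low[3]=3,low[4]=3,low[5]=?); scc=(scc[0]=0,scc[1]=?,scc[2]=?,scc[3]=?,scc[4]=?,scc[5]=?)
step 3: low=(low[0]=0,low[1]=1,low[2]=2,low[3]=3,low[4]=3,low[5]=?); scc=(scc[0]=0,scc[1]=?,scc[2]=?,scc[3]=1,scc[4]=1,scc[5]=?)
step 4: low=(low[0]=0,low[1]=1,low[2]=2,low[3]=3,low[4]=3,low[5]=?); scc=(scc[0]=0,scc[1]=?,scc[2]=2,scc[3]=1,scc[4]=1,scc[5]=?)
step 5: low=(low[0]=0,low[1]=1,low[2]=2,low[3]=3,low[4]=3,low[5]=?); scc=(scc[0]=0,scc[1]=3,scc[2]=2,scc[3]=1,scc[4]=1,scc[5]=?)
step 6: low=(low[0]=0,low[1]=1,low[2]=2,low[3]=3,low[4]=3,low[5]=5); scc=(scc[0]=0,scc[1]=3,scc[2]=2,scc[3]=1,scc[4]=1,scc[5]=4)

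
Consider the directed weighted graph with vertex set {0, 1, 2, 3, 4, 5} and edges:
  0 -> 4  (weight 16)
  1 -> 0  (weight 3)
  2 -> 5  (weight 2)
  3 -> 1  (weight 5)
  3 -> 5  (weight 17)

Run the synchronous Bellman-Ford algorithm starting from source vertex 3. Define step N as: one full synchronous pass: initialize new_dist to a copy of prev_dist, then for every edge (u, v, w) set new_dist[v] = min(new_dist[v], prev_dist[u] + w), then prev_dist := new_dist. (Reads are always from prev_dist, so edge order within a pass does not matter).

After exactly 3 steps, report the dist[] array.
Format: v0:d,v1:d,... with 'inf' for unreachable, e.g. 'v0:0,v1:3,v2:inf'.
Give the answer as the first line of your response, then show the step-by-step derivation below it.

v0:8,v1:5,v2:inf,v3:0,v4:24,v5:17

step 1: dist = v0:inf,v1:5,v2:inf,v3:0,v4:inf,v5:17
step 2: dist = v0:8,v1:5,v2:inf,v3:0,v4:inf,v5:17
step 3: dist = v0:8,v1:5,v2:inf,v3:0,v4:24,v5:17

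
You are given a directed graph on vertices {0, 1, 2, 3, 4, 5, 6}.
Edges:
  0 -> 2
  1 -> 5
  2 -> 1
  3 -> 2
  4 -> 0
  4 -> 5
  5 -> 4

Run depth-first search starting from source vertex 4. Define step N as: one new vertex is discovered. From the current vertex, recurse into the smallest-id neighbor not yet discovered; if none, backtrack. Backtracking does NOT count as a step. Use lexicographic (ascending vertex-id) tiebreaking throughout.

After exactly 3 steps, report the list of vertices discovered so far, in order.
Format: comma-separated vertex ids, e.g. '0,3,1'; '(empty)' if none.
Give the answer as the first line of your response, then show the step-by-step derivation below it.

4,0,2

step 1: discover 4; path=4; order=4
step 2: discover 0; path=4>0; order=4,0
step 3: discover 2; path=4>0>2; order=4,0,2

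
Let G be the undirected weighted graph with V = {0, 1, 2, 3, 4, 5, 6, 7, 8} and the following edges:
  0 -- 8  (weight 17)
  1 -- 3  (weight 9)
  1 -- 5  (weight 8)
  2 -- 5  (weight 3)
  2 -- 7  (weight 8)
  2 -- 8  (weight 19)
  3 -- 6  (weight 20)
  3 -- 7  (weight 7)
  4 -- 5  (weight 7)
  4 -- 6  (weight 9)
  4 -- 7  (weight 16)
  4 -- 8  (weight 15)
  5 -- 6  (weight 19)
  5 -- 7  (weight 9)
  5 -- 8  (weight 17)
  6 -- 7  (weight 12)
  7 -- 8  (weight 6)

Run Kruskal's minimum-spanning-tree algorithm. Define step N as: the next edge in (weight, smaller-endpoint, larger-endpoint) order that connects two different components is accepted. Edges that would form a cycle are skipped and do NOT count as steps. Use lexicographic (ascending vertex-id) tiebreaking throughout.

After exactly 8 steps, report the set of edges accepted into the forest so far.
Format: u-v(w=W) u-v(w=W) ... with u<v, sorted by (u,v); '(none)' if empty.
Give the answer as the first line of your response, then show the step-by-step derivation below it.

0-8(w=17) 1-5(w=8) 2-5(w=3) 2-7(w=8) 3-7(w=7) 4-5(w=7) 4-6(w=9) 7-8(w=6)

step 1: add edge 2-5 (w=3); MST = {2-5(w=3)}
step 2: add edge 7-8 (w=6); MST = {2-5(w=3) 7-8(w=6)}
step 3: add edge 3-7 (w=7); MST = {2-5(w=3) 3-7(w=7) 7-8(w=6)}
step 4: add edge 4-5 (w=7); MST = {2-5(w=3) 3-7(w=7) 4-5(w=7) 7-8(w=6)}
step 5: add edge 1-5 (w=8); MST = {1-5(w=8) 2-5(w=3) 3-7(w=7) 4-5(w=7) 7-8(w=6)}
step 6: add edge 2-7 (w=8); MST = {1-5(w=8) 2-5(w=3) 2-7(w=8) 3-7(w=7) 4-5(w=7) 7-8(w=6)}
step 7: add edge 4-6 (w=9); MST = {1-5(w=8) 2-5(w=3) 2-7(w=8) 3-7(w=7) 4-5(w=7) 4-6(w=9) 7-8(w=6)}
step 8: add edge 0-8 (w=17); MST = {0-8(w=17) 1-5(w=8) 2-5(w=3) 2-7(w=8) 3-7(w=7) 4-5(w=7) 4-6(w=9) 7-8(w=6)}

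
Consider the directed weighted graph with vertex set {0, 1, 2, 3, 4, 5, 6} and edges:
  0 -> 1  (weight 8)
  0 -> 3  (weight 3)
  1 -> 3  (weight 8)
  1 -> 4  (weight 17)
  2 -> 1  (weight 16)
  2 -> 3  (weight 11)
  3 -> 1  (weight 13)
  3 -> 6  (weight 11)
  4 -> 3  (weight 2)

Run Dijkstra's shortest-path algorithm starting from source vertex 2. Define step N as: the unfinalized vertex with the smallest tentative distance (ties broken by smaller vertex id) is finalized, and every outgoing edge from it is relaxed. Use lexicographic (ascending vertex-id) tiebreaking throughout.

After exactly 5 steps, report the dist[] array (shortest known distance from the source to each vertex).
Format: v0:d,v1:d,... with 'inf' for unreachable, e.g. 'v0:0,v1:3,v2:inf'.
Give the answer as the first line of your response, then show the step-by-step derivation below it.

v0:inf,v1:16,v2:0,v3:11,v4:33,v5:inf,v6:22

step 1: dist = v0:inf,v1:16,v2:0,v3:11,v4:inf,v5:inf,v6:inf
step 2: dist = v0:inf,v1:16,v2:0,v3:11,v4:inf,v5:inf,v6:22
step 3: dist = v0:inf,v1:16,v2:0,v3:11,v4:33,v5:inf,v6:22
step 4: dist = v0:inf,v1:16,v2:0,v3:11,v4:33,v5:inf,v6:22
step 5: dist = v0:inf,v1:16,v2:0,v3:11,v4:33,v5:inf,v6:22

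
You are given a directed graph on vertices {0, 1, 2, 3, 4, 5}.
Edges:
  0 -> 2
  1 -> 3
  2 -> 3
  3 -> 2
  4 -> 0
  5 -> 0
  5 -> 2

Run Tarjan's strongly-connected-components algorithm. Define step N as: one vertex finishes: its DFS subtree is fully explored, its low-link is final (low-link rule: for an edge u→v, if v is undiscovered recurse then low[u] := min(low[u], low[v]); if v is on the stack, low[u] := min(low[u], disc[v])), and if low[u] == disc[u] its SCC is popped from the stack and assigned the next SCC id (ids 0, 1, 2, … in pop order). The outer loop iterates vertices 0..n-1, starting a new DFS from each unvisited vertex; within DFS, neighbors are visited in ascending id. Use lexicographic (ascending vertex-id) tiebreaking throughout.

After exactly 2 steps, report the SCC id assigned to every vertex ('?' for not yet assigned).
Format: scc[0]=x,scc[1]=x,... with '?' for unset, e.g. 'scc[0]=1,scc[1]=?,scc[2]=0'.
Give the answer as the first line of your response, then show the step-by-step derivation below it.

scc[0]=?,scc[1]=?,scc[2]=0,scc[3]=0,scc[4]=?,scc[5]=?

step 1: low=(low[0]=0,low[1]=?,low[2]=1,low[3]=1,low[4]=?,low[5]=?); scc=(scc[0]=?,scc[1]=?,scc[2]=?,scc[3]=?,scc[4]=?,scc[5]=?)
step 2: low=(low[0]=0,low[1]=?,low[2]=1,low[3]=1,low[4]=?,low[5]=?); scc=(scc[0]=?,scc[1]=?,scc[2]=0,scc[3]=0,scc[4]=?,scc[5]=?)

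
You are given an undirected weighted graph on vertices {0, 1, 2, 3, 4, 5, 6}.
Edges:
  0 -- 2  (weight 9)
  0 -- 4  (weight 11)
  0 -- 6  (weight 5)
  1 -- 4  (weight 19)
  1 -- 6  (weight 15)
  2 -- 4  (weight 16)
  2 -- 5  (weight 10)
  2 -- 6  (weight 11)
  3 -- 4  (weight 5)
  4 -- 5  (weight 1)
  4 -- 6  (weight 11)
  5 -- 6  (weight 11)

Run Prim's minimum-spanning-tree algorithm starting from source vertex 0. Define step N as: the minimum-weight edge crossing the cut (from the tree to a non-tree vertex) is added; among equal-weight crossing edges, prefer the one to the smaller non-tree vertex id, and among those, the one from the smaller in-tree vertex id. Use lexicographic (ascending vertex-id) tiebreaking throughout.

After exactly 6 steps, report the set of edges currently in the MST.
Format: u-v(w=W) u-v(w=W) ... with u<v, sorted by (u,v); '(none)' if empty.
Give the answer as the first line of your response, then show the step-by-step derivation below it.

0-2(w=9) 0-6(w=5) 1-6(w=15) 2-5(w=10) 3-4(w=5) 4-5(w=1)

step 1: add edge 0-6 (w=5); MST = {0-6(w=5)}
step 2: add edge 0-2 (w=9); MST = {0-2(w=9) 0-6(w=5)}
step 3: add edge 2-5 (w=10); MST = {0-2(w=9) 0-6(w=5) 2-5(w=10)}
step 4: add edge 4-5 (w=1); MST = {0-2(w=9) 0-6(w=5) 2-5(w=10) 4-5(w=1)}
step 5: add edge 3-4 (w=5); MST = {0-2(w=9) 0-6(w=5) 2-5(w=10) 3-4(w=5) 4-5(w=1)}
step 6: add edge 1-6 (w=15); MST = {0-2(w=9) 0-6(w=5) 1-6(w=15) 2-5(w=10) 3-4(w=5) 4-5(w=1)}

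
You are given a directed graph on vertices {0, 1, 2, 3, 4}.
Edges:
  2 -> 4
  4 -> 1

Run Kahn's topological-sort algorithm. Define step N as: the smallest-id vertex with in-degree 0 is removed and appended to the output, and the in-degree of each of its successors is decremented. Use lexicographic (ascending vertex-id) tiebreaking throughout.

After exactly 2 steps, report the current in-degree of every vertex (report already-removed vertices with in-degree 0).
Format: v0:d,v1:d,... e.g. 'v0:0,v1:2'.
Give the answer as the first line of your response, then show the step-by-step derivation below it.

v0:0,v1:1,v2:0,v3:0,v4:0

step 1: output 0; order=[0]; indeg=(0,1,0,0,1)
step 2: output 2; order=[0,2]; indeg=(0,1,0,0,0)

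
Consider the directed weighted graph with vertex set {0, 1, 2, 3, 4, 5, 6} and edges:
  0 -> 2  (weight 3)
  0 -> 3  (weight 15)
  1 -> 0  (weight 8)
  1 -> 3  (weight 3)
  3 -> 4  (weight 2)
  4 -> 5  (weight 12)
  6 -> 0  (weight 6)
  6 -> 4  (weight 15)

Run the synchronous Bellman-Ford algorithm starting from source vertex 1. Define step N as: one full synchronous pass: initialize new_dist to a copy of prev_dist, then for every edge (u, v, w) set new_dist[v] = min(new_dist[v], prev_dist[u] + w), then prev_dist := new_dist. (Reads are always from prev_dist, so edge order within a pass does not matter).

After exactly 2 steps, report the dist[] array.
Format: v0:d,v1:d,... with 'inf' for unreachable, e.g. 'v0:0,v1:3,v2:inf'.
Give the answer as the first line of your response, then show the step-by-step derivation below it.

v0:8,v1:0,v2:11,v3:3,v4:5,v5:inf,v6:inf

step 1: dist = v0:8,v1:0,v2:inf,v3:3,v4:inf,v5:inf,v6:inf
step 2: dist = v0:8,v1:0,v2:11,v3:3,v4:5,v5:inf,v6:inf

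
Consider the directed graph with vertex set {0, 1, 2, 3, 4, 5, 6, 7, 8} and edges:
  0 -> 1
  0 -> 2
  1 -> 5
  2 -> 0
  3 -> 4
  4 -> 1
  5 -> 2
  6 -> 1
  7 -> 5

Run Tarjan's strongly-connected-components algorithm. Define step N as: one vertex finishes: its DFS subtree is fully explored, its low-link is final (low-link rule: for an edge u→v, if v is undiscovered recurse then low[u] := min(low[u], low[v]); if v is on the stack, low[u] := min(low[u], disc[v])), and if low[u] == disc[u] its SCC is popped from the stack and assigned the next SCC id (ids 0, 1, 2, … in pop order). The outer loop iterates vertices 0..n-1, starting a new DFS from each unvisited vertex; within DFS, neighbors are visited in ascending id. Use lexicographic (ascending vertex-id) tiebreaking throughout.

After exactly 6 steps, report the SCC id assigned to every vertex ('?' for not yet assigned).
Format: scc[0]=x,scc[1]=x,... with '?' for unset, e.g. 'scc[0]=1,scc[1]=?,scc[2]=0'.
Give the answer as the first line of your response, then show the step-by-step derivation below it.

scc[0]=0,scc[1]=0,scc[2]=0,scc[3]=2,scc[4]=1,scc[5]=0,scc[6]=?,scc[7]=?,scc[8]=?

step 1: low=(low[0]=0,low[1]=1,low[2]=0,low[3]=?,low[4]=?,low[5]=2,low[6]=?,low[7]=?,low[8]=?); scc=(scc[0]=?,scc[1]=?,scc[2]=?,scc[3]=?,scc[4]=?,scc[5]=?,scc[6]=?,scc[7]=?,scc[8]=?)
step 2: low=(low[0]=0,low[1]=1,low[2]=0,low[3]=?,low[4]=?,low[5]=0,low[6]=?,low[7]=?,low[8]=?); scc=(scc[0]=?,scc[1]=?,scc[2]=?,scc[3]=?,scc[4]=?,scc[5]=?,scc[6]=?,scc[7]=?,scc[8]=?)
step 3: low=(low[0]=0,low[1]=0,low[2]=0,low[3]=?,low[4]=?,low[5]=0,low[6]=?,low[7]=?,low[8]=?); scc=(scc[0]=?,scc[1]=?,scc[2]=?,scc[3]=?,scc[4]=?,scc[5]=?,scc[6]=?,scc[7]=?,scc[8]=?)
step 4: low=(low[0]=0,low[1]=0,low[2]=0,low[3]=?,low[4]=?,low[5]=0,low[6]=?,low[7]=?,low[8]=?); scc=(scc[0]=0,scc[1]=0,scc[2]=0,scc[3]=?,scc[4]=?,scc[5]=0,scc[6]=?,scc[7]=?,scc[8]=?)
step 5: low=(low[0]=0,low[1]=0,low[2]=0,low[3]=4,low[4]=5,low[5]=0,low[6]=?,low[7]=?,low[8]=?); scc=(scc[0]=0,scc[1]=0,scc[2]=0,scc[3]=?,scc[4]=1,scc[5]=0,scc[6]=?,scc[7]=?,scc[8]=?)
step 6: low=(low[0]=0,low[1]=0,low[2]=0,low[3]=4,low[4]=5,low[5]=0,low[6]=?,low[7]=?,low[8]=?); scc=(scc[0]=0,scc[1]=0,scc[2]=0,scc[3]=2,scc[4]=1,scc[5]=0,scc[6]=?,scc[7]=?,scc[8]=?)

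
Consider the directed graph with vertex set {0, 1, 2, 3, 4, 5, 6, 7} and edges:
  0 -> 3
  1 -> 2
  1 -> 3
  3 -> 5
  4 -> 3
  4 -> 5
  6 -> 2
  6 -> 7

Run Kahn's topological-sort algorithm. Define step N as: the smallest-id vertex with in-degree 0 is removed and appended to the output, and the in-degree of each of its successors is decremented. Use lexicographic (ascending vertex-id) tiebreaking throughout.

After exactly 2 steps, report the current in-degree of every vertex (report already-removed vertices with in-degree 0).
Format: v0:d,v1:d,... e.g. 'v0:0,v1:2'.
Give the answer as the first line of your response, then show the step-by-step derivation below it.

v0:0,v1:0,v2:1,v3:1,v4:0,v5:2,v6:0,v7:1

step 1: output 0; order=[0]; indeg=(0,0,2,2,0,2,0,1)
step 2: output 1; order=[0,1]; indeg=(0,0,1,1,0,2,0,1)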